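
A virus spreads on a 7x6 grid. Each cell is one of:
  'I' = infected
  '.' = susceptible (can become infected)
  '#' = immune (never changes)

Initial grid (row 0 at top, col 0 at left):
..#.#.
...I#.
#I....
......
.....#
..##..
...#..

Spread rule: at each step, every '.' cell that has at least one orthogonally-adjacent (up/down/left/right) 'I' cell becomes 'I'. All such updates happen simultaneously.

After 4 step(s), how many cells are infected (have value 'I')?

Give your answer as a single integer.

Answer: 27

Derivation:
Step 0 (initial): 2 infected
Step 1: +6 new -> 8 infected
Step 2: +7 new -> 15 infected
Step 3: +7 new -> 22 infected
Step 4: +5 new -> 27 infected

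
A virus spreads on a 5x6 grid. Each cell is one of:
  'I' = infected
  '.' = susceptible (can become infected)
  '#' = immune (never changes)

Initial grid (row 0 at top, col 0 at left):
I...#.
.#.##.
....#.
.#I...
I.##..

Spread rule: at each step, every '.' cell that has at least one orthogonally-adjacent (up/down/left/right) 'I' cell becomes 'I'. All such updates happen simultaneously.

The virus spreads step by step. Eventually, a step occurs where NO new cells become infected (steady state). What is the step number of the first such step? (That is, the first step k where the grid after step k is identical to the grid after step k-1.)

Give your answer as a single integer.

Step 0 (initial): 3 infected
Step 1: +6 new -> 9 infected
Step 2: +6 new -> 15 infected
Step 3: +3 new -> 18 infected
Step 4: +2 new -> 20 infected
Step 5: +1 new -> 21 infected
Step 6: +1 new -> 22 infected
Step 7: +0 new -> 22 infected

Answer: 7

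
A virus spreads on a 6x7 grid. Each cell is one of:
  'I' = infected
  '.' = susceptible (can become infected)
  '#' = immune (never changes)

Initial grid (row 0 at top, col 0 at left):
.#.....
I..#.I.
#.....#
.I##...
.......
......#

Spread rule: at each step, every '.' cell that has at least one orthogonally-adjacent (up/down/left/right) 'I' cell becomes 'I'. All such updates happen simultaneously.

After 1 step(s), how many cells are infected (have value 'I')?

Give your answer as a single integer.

Step 0 (initial): 3 infected
Step 1: +9 new -> 12 infected

Answer: 12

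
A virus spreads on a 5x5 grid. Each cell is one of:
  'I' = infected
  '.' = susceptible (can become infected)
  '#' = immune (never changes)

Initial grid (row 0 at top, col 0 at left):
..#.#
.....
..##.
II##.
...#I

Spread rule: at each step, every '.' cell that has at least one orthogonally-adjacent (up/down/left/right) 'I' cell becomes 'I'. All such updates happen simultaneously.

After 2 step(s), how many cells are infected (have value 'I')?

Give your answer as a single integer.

Answer: 12

Derivation:
Step 0 (initial): 3 infected
Step 1: +5 new -> 8 infected
Step 2: +4 new -> 12 infected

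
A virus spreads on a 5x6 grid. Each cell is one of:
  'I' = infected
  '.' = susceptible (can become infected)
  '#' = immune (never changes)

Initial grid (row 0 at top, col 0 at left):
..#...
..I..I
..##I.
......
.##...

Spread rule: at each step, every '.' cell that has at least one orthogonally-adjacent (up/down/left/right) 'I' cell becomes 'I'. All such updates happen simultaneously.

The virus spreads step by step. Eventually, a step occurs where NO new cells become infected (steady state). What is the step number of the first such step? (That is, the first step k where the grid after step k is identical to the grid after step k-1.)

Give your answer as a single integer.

Answer: 6

Derivation:
Step 0 (initial): 3 infected
Step 1: +6 new -> 9 infected
Step 2: +8 new -> 17 infected
Step 3: +6 new -> 23 infected
Step 4: +1 new -> 24 infected
Step 5: +1 new -> 25 infected
Step 6: +0 new -> 25 infected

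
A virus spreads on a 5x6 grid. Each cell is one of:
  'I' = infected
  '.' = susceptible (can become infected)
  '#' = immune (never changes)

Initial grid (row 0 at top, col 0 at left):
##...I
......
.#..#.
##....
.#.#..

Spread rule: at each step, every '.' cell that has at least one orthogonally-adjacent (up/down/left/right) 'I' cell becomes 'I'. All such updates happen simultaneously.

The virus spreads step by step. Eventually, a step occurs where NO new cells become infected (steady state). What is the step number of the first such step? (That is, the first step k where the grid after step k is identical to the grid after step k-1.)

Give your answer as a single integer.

Answer: 8

Derivation:
Step 0 (initial): 1 infected
Step 1: +2 new -> 3 infected
Step 2: +3 new -> 6 infected
Step 3: +3 new -> 9 infected
Step 4: +4 new -> 13 infected
Step 5: +4 new -> 17 infected
Step 6: +2 new -> 19 infected
Step 7: +2 new -> 21 infected
Step 8: +0 new -> 21 infected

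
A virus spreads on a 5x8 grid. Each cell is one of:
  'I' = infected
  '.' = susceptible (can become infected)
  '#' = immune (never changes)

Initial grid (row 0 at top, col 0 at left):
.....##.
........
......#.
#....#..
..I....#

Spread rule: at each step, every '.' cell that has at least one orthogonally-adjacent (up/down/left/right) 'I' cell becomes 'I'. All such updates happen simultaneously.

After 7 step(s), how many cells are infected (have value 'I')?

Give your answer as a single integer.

Answer: 32

Derivation:
Step 0 (initial): 1 infected
Step 1: +3 new -> 4 infected
Step 2: +5 new -> 9 infected
Step 3: +5 new -> 14 infected
Step 4: +6 new -> 20 infected
Step 5: +6 new -> 26 infected
Step 6: +4 new -> 30 infected
Step 7: +2 new -> 32 infected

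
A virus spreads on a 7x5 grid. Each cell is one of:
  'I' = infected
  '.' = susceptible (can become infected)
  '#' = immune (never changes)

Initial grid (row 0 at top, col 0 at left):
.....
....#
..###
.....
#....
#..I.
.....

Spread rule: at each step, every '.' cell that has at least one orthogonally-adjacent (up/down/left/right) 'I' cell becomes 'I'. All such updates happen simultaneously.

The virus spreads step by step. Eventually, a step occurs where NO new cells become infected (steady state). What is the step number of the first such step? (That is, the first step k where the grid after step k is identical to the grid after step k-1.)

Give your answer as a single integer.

Answer: 11

Derivation:
Step 0 (initial): 1 infected
Step 1: +4 new -> 5 infected
Step 2: +6 new -> 11 infected
Step 3: +4 new -> 15 infected
Step 4: +2 new -> 17 infected
Step 5: +2 new -> 19 infected
Step 6: +2 new -> 21 infected
Step 7: +3 new -> 24 infected
Step 8: +3 new -> 27 infected
Step 9: +1 new -> 28 infected
Step 10: +1 new -> 29 infected
Step 11: +0 new -> 29 infected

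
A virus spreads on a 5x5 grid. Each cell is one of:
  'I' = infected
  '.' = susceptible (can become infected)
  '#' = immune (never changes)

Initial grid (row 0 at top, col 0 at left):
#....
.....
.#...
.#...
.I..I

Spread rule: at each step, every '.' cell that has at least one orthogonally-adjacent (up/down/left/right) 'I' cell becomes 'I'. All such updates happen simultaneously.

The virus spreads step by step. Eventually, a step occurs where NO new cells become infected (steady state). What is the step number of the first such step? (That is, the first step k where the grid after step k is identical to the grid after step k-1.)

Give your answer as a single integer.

Answer: 7

Derivation:
Step 0 (initial): 2 infected
Step 1: +4 new -> 6 infected
Step 2: +4 new -> 10 infected
Step 3: +4 new -> 14 infected
Step 4: +4 new -> 18 infected
Step 5: +3 new -> 21 infected
Step 6: +1 new -> 22 infected
Step 7: +0 new -> 22 infected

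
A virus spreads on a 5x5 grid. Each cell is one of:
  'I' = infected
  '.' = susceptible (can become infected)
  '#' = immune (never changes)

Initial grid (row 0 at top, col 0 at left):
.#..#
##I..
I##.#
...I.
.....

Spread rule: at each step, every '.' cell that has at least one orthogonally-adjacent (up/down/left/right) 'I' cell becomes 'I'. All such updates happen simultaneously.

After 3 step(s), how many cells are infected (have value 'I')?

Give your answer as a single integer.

Step 0 (initial): 3 infected
Step 1: +7 new -> 10 infected
Step 2: +6 new -> 16 infected
Step 3: +1 new -> 17 infected

Answer: 17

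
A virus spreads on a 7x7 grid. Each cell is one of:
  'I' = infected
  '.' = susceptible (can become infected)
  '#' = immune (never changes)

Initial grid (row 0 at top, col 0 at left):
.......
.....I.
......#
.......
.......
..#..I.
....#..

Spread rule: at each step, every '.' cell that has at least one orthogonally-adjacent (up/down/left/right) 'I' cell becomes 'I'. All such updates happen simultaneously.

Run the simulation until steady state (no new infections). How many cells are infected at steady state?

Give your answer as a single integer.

Answer: 46

Derivation:
Step 0 (initial): 2 infected
Step 1: +8 new -> 10 infected
Step 2: +9 new -> 19 infected
Step 3: +7 new -> 26 infected
Step 4: +6 new -> 32 infected
Step 5: +6 new -> 38 infected
Step 6: +6 new -> 44 infected
Step 7: +2 new -> 46 infected
Step 8: +0 new -> 46 infected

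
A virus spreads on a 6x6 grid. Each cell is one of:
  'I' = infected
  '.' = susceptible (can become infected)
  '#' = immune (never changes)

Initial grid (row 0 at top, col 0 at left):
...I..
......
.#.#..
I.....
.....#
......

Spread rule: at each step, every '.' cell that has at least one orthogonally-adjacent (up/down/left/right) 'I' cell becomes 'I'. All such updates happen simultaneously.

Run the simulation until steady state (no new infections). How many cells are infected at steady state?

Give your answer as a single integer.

Answer: 33

Derivation:
Step 0 (initial): 2 infected
Step 1: +6 new -> 8 infected
Step 2: +8 new -> 16 infected
Step 3: +8 new -> 24 infected
Step 4: +4 new -> 28 infected
Step 5: +3 new -> 31 infected
Step 6: +1 new -> 32 infected
Step 7: +1 new -> 33 infected
Step 8: +0 new -> 33 infected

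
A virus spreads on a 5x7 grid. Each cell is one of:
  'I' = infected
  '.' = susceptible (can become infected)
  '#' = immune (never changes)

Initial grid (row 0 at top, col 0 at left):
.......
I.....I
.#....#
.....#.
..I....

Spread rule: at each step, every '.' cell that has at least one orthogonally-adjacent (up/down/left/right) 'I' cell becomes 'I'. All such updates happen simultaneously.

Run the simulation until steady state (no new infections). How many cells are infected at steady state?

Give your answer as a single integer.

Answer: 32

Derivation:
Step 0 (initial): 3 infected
Step 1: +8 new -> 11 infected
Step 2: +11 new -> 22 infected
Step 3: +7 new -> 29 infected
Step 4: +2 new -> 31 infected
Step 5: +1 new -> 32 infected
Step 6: +0 new -> 32 infected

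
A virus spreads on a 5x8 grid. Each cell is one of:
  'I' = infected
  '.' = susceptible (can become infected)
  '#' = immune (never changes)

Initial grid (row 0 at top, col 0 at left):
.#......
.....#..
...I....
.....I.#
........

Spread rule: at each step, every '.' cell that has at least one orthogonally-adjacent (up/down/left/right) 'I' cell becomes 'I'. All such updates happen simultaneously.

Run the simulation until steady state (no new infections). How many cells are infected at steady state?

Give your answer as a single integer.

Step 0 (initial): 2 infected
Step 1: +8 new -> 10 infected
Step 2: +9 new -> 19 infected
Step 3: +9 new -> 28 infected
Step 4: +6 new -> 34 infected
Step 5: +3 new -> 37 infected
Step 6: +0 new -> 37 infected

Answer: 37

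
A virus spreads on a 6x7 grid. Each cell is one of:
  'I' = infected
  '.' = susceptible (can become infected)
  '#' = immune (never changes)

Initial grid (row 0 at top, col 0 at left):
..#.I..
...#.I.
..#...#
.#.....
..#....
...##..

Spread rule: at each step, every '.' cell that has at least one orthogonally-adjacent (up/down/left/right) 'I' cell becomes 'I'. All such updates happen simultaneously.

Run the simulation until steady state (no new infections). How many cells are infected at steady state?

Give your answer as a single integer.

Step 0 (initial): 2 infected
Step 1: +5 new -> 7 infected
Step 2: +3 new -> 10 infected
Step 3: +4 new -> 14 infected
Step 4: +4 new -> 18 infected
Step 5: +3 new -> 21 infected
Step 6: +0 new -> 21 infected

Answer: 21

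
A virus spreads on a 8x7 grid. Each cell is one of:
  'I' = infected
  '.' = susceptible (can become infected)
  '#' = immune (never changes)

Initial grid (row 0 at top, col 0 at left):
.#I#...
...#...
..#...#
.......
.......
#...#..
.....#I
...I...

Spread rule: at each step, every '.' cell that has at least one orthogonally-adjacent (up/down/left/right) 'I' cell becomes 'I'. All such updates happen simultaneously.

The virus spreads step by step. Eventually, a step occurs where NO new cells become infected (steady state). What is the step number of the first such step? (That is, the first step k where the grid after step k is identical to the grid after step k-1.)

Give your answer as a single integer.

Step 0 (initial): 3 infected
Step 1: +6 new -> 9 infected
Step 2: +8 new -> 17 infected
Step 3: +8 new -> 25 infected
Step 4: +9 new -> 34 infected
Step 5: +6 new -> 40 infected
Step 6: +3 new -> 43 infected
Step 7: +3 new -> 46 infected
Step 8: +2 new -> 48 infected
Step 9: +0 new -> 48 infected

Answer: 9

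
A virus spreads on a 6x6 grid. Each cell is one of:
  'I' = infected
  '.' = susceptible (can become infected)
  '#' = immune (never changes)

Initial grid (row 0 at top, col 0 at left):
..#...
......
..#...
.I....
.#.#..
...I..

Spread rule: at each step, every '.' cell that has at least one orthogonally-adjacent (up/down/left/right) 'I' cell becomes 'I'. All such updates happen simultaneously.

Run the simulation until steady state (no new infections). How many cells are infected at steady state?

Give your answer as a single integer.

Answer: 32

Derivation:
Step 0 (initial): 2 infected
Step 1: +5 new -> 7 infected
Step 2: +8 new -> 15 infected
Step 3: +7 new -> 22 infected
Step 4: +4 new -> 26 infected
Step 5: +3 new -> 29 infected
Step 6: +2 new -> 31 infected
Step 7: +1 new -> 32 infected
Step 8: +0 new -> 32 infected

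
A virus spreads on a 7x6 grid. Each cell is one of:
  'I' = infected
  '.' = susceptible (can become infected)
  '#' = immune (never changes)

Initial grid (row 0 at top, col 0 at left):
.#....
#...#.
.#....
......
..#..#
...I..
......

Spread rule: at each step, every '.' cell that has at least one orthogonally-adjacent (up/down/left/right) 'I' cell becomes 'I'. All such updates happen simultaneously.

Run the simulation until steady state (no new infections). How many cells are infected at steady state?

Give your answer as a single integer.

Answer: 35

Derivation:
Step 0 (initial): 1 infected
Step 1: +4 new -> 5 infected
Step 2: +6 new -> 11 infected
Step 3: +7 new -> 18 infected
Step 4: +7 new -> 25 infected
Step 5: +4 new -> 29 infected
Step 6: +5 new -> 34 infected
Step 7: +1 new -> 35 infected
Step 8: +0 new -> 35 infected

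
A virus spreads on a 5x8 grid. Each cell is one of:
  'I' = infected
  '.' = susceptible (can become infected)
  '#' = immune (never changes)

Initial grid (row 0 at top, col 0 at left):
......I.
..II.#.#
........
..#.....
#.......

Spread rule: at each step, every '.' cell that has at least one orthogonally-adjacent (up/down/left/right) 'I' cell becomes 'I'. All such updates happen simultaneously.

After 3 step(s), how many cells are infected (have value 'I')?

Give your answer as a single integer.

Answer: 27

Derivation:
Step 0 (initial): 3 infected
Step 1: +9 new -> 12 infected
Step 2: +7 new -> 19 infected
Step 3: +8 new -> 27 infected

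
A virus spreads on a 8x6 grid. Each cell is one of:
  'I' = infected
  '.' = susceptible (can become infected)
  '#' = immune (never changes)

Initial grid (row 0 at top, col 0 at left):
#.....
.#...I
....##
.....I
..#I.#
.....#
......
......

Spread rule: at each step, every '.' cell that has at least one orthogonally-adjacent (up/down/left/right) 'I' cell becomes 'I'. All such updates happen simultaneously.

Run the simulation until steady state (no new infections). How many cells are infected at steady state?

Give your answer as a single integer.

Answer: 41

Derivation:
Step 0 (initial): 3 infected
Step 1: +6 new -> 9 infected
Step 2: +7 new -> 16 infected
Step 3: +8 new -> 24 infected
Step 4: +9 new -> 33 infected
Step 5: +6 new -> 39 infected
Step 6: +2 new -> 41 infected
Step 7: +0 new -> 41 infected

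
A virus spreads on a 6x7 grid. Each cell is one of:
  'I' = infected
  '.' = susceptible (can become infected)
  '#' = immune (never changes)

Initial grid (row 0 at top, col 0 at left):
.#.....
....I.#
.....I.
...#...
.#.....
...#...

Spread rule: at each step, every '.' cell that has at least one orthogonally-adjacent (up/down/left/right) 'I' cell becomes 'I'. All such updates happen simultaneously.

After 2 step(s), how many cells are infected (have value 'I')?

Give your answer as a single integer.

Answer: 15

Derivation:
Step 0 (initial): 2 infected
Step 1: +6 new -> 8 infected
Step 2: +7 new -> 15 infected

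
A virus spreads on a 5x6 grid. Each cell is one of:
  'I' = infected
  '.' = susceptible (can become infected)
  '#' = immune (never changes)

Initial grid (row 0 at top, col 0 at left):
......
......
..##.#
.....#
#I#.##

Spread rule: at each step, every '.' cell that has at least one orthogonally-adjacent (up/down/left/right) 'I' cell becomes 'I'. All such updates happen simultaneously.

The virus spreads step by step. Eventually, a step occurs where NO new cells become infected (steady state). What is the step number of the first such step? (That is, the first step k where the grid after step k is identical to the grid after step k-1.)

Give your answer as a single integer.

Step 0 (initial): 1 infected
Step 1: +1 new -> 2 infected
Step 2: +3 new -> 5 infected
Step 3: +3 new -> 8 infected
Step 4: +5 new -> 13 infected
Step 5: +4 new -> 17 infected
Step 6: +2 new -> 19 infected
Step 7: +2 new -> 21 infected
Step 8: +1 new -> 22 infected
Step 9: +0 new -> 22 infected

Answer: 9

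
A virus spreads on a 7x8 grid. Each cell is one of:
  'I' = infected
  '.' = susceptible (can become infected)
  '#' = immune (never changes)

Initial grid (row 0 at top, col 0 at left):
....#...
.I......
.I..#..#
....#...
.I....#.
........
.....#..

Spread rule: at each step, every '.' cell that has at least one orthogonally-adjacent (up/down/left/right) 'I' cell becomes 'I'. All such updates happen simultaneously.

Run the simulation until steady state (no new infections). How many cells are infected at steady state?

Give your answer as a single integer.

Step 0 (initial): 3 infected
Step 1: +9 new -> 12 infected
Step 2: +10 new -> 22 infected
Step 3: +7 new -> 29 infected
Step 4: +4 new -> 33 infected
Step 5: +6 new -> 39 infected
Step 6: +5 new -> 44 infected
Step 7: +4 new -> 48 infected
Step 8: +2 new -> 50 infected
Step 9: +0 new -> 50 infected

Answer: 50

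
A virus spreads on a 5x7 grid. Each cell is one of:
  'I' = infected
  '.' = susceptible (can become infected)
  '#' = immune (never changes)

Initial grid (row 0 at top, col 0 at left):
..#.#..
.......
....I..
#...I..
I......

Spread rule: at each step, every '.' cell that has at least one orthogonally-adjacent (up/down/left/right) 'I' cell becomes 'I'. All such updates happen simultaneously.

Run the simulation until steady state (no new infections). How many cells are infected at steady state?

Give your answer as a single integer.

Step 0 (initial): 3 infected
Step 1: +7 new -> 10 infected
Step 2: +10 new -> 20 infected
Step 3: +6 new -> 26 infected
Step 4: +3 new -> 29 infected
Step 5: +2 new -> 31 infected
Step 6: +1 new -> 32 infected
Step 7: +0 new -> 32 infected

Answer: 32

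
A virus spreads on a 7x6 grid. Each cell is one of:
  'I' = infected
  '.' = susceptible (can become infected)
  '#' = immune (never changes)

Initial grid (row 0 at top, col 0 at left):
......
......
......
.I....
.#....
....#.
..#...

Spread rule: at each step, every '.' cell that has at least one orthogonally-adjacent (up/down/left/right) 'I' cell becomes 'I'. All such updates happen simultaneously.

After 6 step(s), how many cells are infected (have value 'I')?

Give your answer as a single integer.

Step 0 (initial): 1 infected
Step 1: +3 new -> 4 infected
Step 2: +6 new -> 10 infected
Step 3: +8 new -> 18 infected
Step 4: +9 new -> 27 infected
Step 5: +6 new -> 33 infected
Step 6: +4 new -> 37 infected

Answer: 37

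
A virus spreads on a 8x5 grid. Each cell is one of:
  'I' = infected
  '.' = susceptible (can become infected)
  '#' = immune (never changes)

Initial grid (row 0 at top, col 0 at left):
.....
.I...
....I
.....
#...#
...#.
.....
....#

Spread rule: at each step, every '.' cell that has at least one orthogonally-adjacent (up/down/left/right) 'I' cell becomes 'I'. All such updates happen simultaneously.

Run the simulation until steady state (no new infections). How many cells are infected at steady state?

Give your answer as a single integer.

Step 0 (initial): 2 infected
Step 1: +7 new -> 9 infected
Step 2: +8 new -> 17 infected
Step 3: +5 new -> 22 infected
Step 4: +2 new -> 24 infected
Step 5: +3 new -> 27 infected
Step 6: +3 new -> 30 infected
Step 7: +3 new -> 33 infected
Step 8: +2 new -> 35 infected
Step 9: +1 new -> 36 infected
Step 10: +0 new -> 36 infected

Answer: 36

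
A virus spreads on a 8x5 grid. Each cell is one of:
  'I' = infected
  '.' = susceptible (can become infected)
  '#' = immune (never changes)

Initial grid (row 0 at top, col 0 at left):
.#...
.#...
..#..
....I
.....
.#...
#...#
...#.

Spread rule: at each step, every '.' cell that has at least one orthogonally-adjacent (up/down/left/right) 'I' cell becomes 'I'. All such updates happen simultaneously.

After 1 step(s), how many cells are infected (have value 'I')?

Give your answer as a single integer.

Step 0 (initial): 1 infected
Step 1: +3 new -> 4 infected

Answer: 4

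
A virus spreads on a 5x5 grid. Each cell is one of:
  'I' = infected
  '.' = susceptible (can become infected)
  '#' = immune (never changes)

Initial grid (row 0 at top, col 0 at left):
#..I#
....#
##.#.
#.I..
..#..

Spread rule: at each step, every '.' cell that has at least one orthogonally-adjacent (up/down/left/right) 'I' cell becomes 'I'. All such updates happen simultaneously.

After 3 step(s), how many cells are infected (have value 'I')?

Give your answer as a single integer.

Answer: 16

Derivation:
Step 0 (initial): 2 infected
Step 1: +5 new -> 7 infected
Step 2: +5 new -> 12 infected
Step 3: +4 new -> 16 infected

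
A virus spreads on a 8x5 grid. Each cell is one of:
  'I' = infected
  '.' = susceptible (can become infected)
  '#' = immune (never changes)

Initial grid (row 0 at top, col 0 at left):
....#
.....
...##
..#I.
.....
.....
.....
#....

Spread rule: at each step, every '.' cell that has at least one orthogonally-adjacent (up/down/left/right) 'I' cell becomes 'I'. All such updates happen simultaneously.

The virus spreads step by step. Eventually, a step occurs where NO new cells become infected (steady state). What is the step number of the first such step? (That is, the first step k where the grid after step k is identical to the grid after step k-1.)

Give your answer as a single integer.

Answer: 10

Derivation:
Step 0 (initial): 1 infected
Step 1: +2 new -> 3 infected
Step 2: +3 new -> 6 infected
Step 3: +4 new -> 10 infected
Step 4: +6 new -> 16 infected
Step 5: +6 new -> 22 infected
Step 6: +5 new -> 27 infected
Step 7: +3 new -> 30 infected
Step 8: +3 new -> 33 infected
Step 9: +2 new -> 35 infected
Step 10: +0 new -> 35 infected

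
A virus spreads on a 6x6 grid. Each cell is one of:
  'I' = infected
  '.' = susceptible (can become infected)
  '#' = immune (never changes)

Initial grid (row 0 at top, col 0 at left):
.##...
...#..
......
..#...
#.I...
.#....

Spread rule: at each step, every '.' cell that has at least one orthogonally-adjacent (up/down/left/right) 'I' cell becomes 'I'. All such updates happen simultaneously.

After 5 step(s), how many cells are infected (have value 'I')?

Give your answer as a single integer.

Answer: 24

Derivation:
Step 0 (initial): 1 infected
Step 1: +3 new -> 4 infected
Step 2: +4 new -> 8 infected
Step 3: +6 new -> 14 infected
Step 4: +6 new -> 20 infected
Step 5: +4 new -> 24 infected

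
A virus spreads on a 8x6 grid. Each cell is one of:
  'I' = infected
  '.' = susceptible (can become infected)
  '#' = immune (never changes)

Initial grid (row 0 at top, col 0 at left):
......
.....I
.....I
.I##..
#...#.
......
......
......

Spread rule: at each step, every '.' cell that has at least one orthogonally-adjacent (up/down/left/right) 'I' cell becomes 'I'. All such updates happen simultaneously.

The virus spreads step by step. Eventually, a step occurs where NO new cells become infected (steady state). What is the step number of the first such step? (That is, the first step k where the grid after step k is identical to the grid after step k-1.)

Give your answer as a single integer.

Answer: 7

Derivation:
Step 0 (initial): 3 infected
Step 1: +7 new -> 10 infected
Step 2: +10 new -> 20 infected
Step 3: +9 new -> 29 infected
Step 4: +8 new -> 37 infected
Step 5: +5 new -> 42 infected
Step 6: +2 new -> 44 infected
Step 7: +0 new -> 44 infected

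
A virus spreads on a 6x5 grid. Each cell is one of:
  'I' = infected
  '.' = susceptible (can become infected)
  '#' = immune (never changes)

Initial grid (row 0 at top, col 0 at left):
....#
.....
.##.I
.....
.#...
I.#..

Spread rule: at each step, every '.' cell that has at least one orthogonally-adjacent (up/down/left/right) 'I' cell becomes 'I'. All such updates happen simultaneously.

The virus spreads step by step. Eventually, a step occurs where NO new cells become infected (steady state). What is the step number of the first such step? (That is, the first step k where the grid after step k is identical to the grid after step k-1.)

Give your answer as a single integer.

Answer: 6

Derivation:
Step 0 (initial): 2 infected
Step 1: +5 new -> 7 infected
Step 2: +4 new -> 11 infected
Step 3: +7 new -> 18 infected
Step 4: +5 new -> 23 infected
Step 5: +2 new -> 25 infected
Step 6: +0 new -> 25 infected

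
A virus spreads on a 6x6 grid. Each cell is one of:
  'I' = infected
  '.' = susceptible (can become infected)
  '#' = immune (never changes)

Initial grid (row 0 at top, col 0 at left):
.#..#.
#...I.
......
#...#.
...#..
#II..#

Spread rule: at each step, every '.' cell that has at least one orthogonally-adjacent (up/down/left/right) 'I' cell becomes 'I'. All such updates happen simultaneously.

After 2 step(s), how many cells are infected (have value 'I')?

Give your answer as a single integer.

Step 0 (initial): 3 infected
Step 1: +6 new -> 9 infected
Step 2: +9 new -> 18 infected

Answer: 18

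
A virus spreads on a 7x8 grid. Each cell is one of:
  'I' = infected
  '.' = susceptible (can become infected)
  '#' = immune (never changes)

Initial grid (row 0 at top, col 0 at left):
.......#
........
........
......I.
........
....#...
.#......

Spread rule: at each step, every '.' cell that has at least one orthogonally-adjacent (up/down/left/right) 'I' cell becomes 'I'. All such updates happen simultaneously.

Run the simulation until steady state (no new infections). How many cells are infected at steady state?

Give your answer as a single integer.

Step 0 (initial): 1 infected
Step 1: +4 new -> 5 infected
Step 2: +7 new -> 12 infected
Step 3: +9 new -> 21 infected
Step 4: +7 new -> 28 infected
Step 5: +7 new -> 35 infected
Step 6: +7 new -> 42 infected
Step 7: +6 new -> 48 infected
Step 8: +3 new -> 51 infected
Step 9: +2 new -> 53 infected
Step 10: +0 new -> 53 infected

Answer: 53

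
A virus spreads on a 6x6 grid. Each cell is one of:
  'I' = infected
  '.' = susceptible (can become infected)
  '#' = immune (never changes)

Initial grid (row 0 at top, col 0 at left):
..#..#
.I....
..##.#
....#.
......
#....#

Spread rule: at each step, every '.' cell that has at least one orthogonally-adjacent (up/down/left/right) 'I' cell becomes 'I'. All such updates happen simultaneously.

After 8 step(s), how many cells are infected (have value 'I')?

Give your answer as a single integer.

Answer: 28

Derivation:
Step 0 (initial): 1 infected
Step 1: +4 new -> 5 infected
Step 2: +4 new -> 9 infected
Step 3: +5 new -> 14 infected
Step 4: +7 new -> 21 infected
Step 5: +2 new -> 23 infected
Step 6: +2 new -> 25 infected
Step 7: +2 new -> 27 infected
Step 8: +1 new -> 28 infected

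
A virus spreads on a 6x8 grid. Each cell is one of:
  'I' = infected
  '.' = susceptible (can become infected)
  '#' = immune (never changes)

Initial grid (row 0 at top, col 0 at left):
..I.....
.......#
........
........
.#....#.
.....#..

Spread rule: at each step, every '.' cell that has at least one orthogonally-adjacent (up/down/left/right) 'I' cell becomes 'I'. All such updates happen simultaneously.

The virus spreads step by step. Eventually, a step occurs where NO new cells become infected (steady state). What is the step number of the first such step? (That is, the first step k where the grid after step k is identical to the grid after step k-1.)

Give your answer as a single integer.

Step 0 (initial): 1 infected
Step 1: +3 new -> 4 infected
Step 2: +5 new -> 9 infected
Step 3: +6 new -> 15 infected
Step 4: +7 new -> 22 infected
Step 5: +7 new -> 29 infected
Step 6: +6 new -> 35 infected
Step 7: +5 new -> 40 infected
Step 8: +1 new -> 41 infected
Step 9: +1 new -> 42 infected
Step 10: +1 new -> 43 infected
Step 11: +1 new -> 44 infected
Step 12: +0 new -> 44 infected

Answer: 12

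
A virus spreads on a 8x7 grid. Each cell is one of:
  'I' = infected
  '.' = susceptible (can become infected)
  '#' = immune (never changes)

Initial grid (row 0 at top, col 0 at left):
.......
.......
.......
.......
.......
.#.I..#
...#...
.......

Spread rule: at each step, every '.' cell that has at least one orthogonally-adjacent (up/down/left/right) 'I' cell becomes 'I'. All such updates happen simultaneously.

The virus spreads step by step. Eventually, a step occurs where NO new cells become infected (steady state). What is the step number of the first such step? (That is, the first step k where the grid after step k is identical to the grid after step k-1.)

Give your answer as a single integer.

Answer: 9

Derivation:
Step 0 (initial): 1 infected
Step 1: +3 new -> 4 infected
Step 2: +6 new -> 10 infected
Step 3: +9 new -> 19 infected
Step 4: +12 new -> 31 infected
Step 5: +10 new -> 41 infected
Step 6: +6 new -> 47 infected
Step 7: +4 new -> 51 infected
Step 8: +2 new -> 53 infected
Step 9: +0 new -> 53 infected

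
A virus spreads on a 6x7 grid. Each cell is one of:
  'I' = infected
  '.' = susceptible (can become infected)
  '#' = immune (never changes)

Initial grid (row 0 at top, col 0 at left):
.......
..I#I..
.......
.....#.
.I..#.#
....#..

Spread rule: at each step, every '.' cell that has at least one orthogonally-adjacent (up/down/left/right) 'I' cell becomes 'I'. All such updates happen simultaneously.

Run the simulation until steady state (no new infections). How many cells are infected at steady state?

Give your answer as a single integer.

Answer: 34

Derivation:
Step 0 (initial): 3 infected
Step 1: +10 new -> 13 infected
Step 2: +14 new -> 27 infected
Step 3: +6 new -> 33 infected
Step 4: +1 new -> 34 infected
Step 5: +0 new -> 34 infected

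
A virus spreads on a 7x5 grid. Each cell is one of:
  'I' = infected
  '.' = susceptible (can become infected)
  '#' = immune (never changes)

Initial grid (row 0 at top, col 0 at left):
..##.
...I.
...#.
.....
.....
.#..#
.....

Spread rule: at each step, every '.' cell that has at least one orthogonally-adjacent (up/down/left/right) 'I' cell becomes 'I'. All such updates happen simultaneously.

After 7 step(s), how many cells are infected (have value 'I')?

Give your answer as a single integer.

Step 0 (initial): 1 infected
Step 1: +2 new -> 3 infected
Step 2: +4 new -> 7 infected
Step 3: +5 new -> 12 infected
Step 4: +6 new -> 18 infected
Step 5: +4 new -> 22 infected
Step 6: +3 new -> 25 infected
Step 7: +3 new -> 28 infected

Answer: 28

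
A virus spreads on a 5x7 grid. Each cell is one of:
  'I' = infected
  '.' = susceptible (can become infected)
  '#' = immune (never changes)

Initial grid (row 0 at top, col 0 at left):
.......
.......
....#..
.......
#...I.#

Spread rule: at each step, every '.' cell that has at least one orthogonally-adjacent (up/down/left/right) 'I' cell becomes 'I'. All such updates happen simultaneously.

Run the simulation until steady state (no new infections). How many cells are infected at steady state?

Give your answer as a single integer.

Step 0 (initial): 1 infected
Step 1: +3 new -> 4 infected
Step 2: +3 new -> 7 infected
Step 3: +5 new -> 12 infected
Step 4: +5 new -> 17 infected
Step 5: +7 new -> 24 infected
Step 6: +5 new -> 29 infected
Step 7: +2 new -> 31 infected
Step 8: +1 new -> 32 infected
Step 9: +0 new -> 32 infected

Answer: 32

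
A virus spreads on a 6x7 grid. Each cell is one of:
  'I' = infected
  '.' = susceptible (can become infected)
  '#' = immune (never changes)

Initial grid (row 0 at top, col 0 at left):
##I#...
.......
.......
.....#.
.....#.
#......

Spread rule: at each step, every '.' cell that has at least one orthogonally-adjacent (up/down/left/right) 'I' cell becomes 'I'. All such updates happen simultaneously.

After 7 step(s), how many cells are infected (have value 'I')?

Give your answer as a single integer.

Answer: 33

Derivation:
Step 0 (initial): 1 infected
Step 1: +1 new -> 2 infected
Step 2: +3 new -> 5 infected
Step 3: +5 new -> 10 infected
Step 4: +7 new -> 17 infected
Step 5: +8 new -> 25 infected
Step 6: +6 new -> 31 infected
Step 7: +2 new -> 33 infected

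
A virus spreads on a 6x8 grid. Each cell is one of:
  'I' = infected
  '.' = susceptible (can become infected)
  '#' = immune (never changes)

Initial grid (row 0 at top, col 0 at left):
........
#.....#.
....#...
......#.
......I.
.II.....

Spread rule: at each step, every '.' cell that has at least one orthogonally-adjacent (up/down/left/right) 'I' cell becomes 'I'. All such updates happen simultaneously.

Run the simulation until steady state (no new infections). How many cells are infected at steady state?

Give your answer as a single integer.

Answer: 44

Derivation:
Step 0 (initial): 3 infected
Step 1: +7 new -> 10 infected
Step 2: +10 new -> 20 infected
Step 3: +7 new -> 27 infected
Step 4: +7 new -> 34 infected
Step 5: +6 new -> 40 infected
Step 6: +4 new -> 44 infected
Step 7: +0 new -> 44 infected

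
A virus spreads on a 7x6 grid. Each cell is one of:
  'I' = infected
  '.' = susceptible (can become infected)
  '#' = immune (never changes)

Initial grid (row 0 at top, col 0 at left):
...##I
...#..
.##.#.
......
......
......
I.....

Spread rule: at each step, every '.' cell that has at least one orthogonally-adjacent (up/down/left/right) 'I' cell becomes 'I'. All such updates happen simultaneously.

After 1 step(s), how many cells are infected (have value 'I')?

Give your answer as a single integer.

Answer: 5

Derivation:
Step 0 (initial): 2 infected
Step 1: +3 new -> 5 infected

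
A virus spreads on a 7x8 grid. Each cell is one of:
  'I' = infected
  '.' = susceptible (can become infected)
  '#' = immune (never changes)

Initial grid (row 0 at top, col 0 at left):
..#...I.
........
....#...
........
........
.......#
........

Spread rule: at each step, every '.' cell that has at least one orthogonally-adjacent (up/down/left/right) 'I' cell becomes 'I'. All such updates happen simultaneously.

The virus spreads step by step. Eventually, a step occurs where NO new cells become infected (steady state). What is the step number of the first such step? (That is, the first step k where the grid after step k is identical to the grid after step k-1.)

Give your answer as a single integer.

Step 0 (initial): 1 infected
Step 1: +3 new -> 4 infected
Step 2: +4 new -> 8 infected
Step 3: +5 new -> 13 infected
Step 4: +4 new -> 17 infected
Step 5: +6 new -> 23 infected
Step 6: +6 new -> 29 infected
Step 7: +8 new -> 37 infected
Step 8: +6 new -> 43 infected
Step 9: +4 new -> 47 infected
Step 10: +3 new -> 50 infected
Step 11: +2 new -> 52 infected
Step 12: +1 new -> 53 infected
Step 13: +0 new -> 53 infected

Answer: 13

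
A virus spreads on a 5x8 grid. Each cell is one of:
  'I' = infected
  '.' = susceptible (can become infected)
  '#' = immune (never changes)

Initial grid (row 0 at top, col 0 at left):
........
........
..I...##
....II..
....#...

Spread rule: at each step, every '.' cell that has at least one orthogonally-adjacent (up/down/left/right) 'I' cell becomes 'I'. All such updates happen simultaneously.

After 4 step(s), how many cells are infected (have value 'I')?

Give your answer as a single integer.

Step 0 (initial): 3 infected
Step 1: +9 new -> 12 infected
Step 2: +11 new -> 23 infected
Step 3: +9 new -> 32 infected
Step 4: +4 new -> 36 infected

Answer: 36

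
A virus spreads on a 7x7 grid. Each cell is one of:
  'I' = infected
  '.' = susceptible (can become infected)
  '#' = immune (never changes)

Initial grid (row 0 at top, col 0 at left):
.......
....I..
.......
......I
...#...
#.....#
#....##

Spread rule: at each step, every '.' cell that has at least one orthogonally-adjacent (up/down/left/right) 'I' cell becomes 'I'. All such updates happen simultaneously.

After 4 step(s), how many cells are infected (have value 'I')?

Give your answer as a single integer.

Step 0 (initial): 2 infected
Step 1: +7 new -> 9 infected
Step 2: +8 new -> 17 infected
Step 3: +7 new -> 24 infected
Step 4: +5 new -> 29 infected

Answer: 29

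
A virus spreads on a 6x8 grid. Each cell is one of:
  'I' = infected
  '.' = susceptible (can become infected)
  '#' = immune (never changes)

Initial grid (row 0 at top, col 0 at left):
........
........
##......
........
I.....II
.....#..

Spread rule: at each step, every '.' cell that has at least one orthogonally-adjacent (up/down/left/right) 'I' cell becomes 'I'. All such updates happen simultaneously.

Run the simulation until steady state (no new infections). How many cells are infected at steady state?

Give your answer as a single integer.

Answer: 45

Derivation:
Step 0 (initial): 3 infected
Step 1: +8 new -> 11 infected
Step 2: +7 new -> 18 infected
Step 3: +8 new -> 26 infected
Step 4: +7 new -> 33 infected
Step 5: +4 new -> 37 infected
Step 6: +4 new -> 41 infected
Step 7: +3 new -> 44 infected
Step 8: +1 new -> 45 infected
Step 9: +0 new -> 45 infected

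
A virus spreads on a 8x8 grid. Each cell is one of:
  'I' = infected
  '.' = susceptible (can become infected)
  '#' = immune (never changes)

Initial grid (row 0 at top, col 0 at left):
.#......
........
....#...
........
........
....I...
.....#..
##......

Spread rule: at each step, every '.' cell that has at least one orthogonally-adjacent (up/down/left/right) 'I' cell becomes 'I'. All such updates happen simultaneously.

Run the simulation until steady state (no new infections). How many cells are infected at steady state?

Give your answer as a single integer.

Step 0 (initial): 1 infected
Step 1: +4 new -> 5 infected
Step 2: +7 new -> 12 infected
Step 3: +10 new -> 22 infected
Step 4: +11 new -> 33 infected
Step 5: +9 new -> 42 infected
Step 6: +8 new -> 50 infected
Step 7: +6 new -> 56 infected
Step 8: +2 new -> 58 infected
Step 9: +1 new -> 59 infected
Step 10: +0 new -> 59 infected

Answer: 59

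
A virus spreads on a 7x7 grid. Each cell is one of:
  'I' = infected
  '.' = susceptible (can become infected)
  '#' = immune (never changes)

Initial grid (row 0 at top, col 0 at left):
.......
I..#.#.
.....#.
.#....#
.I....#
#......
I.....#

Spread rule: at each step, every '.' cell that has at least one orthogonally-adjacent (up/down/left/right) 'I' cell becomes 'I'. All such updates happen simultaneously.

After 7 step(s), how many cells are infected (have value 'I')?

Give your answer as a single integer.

Step 0 (initial): 3 infected
Step 1: +7 new -> 10 infected
Step 2: +8 new -> 18 infected
Step 3: +6 new -> 24 infected
Step 4: +6 new -> 30 infected
Step 5: +5 new -> 35 infected
Step 6: +3 new -> 38 infected
Step 7: +1 new -> 39 infected

Answer: 39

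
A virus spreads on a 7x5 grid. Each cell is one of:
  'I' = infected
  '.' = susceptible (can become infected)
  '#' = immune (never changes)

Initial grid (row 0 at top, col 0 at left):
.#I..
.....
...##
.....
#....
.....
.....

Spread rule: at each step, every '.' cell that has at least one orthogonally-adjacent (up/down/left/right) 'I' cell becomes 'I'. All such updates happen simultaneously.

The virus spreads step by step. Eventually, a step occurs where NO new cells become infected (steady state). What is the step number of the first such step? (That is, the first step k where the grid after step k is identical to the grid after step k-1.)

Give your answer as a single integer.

Step 0 (initial): 1 infected
Step 1: +2 new -> 3 infected
Step 2: +4 new -> 7 infected
Step 3: +4 new -> 11 infected
Step 4: +5 new -> 16 infected
Step 5: +5 new -> 21 infected
Step 6: +4 new -> 25 infected
Step 7: +4 new -> 29 infected
Step 8: +2 new -> 31 infected
Step 9: +0 new -> 31 infected

Answer: 9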